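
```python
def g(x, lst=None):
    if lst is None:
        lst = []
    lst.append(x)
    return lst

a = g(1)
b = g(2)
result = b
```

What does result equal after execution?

Step 1: None default with guard creates a NEW list each call.
Step 2: a = [1] (fresh list). b = [2] (another fresh list).
Step 3: result = [2] (this is the fix for mutable default)

The answer is [2].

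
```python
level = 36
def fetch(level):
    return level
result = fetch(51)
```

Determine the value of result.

Step 1: Global level = 36.
Step 2: fetch(51) takes parameter level = 51, which shadows the global.
Step 3: result = 51

The answer is 51.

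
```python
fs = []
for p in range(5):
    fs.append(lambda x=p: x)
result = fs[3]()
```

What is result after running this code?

Step 1: Default argument x=p captures p's value at each iteration.
Step 2: fs[3] captured x = 3 when p was 3.
Step 3: result = 3

The answer is 3.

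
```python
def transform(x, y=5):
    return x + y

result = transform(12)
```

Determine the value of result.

Step 1: transform(12) uses default y = 5.
Step 2: Returns 12 + 5 = 17.
Step 3: result = 17

The answer is 17.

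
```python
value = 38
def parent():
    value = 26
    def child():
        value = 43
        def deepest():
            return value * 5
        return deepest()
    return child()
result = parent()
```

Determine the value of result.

Step 1: deepest() looks up value through LEGB: not local, finds value = 43 in enclosing child().
Step 2: Returns 43 * 5 = 215.
Step 3: result = 215

The answer is 215.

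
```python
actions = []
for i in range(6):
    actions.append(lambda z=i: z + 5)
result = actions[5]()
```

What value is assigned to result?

Step 1: Default argument z=i captures i's value at definition time.
Step 2: actions[5] was defined when i = 5, so z defaults to 5.
Step 3: result = 5 + 5 = 10 (default arg fixes the late binding issue)

The answer is 10.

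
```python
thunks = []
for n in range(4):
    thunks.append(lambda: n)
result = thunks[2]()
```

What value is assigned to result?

Step 1: The loop creates 4 lambdas, all referencing the same variable n.
Step 2: After the loop, n = 3 (final value).
Step 3: thunks[2]() looks up n at call time and finds 3. This is the late binding gotcha. result = 3

The answer is 3.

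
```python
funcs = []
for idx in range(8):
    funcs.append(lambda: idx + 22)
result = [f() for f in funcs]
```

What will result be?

Step 1: All lambdas capture idx by reference. After the loop, idx = 7.
Step 2: Each call returns 7 + 22 = 29.
Step 3: result = [29, 29, 29, 29, 29, 29, 29, 29]

The answer is [29, 29, 29, 29, 29, 29, 29, 29].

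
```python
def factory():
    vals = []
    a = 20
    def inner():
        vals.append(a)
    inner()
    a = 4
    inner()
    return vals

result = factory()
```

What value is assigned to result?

Step 1: a = 20. inner() appends current a to vals.
Step 2: First inner(): appends 20. Then a = 4.
Step 3: Second inner(): appends 4 (closure sees updated a). result = [20, 4]

The answer is [20, 4].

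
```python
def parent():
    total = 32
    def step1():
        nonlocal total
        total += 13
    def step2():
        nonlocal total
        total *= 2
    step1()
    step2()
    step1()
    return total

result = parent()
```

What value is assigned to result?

Step 1: total = 32.
Step 2: step1(): total = 32 + 13 = 45.
Step 3: step2(): total = 45 * 2 = 90.
Step 4: step1(): total = 90 + 13 = 103. result = 103

The answer is 103.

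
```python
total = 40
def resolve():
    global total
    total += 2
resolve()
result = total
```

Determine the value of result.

Step 1: total = 40 globally.
Step 2: resolve() modifies global total: total += 2 = 42.
Step 3: result = 42

The answer is 42.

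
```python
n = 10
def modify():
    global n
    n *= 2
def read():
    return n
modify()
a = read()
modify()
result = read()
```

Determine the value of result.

Step 1: n = 10.
Step 2: First modify(): n = 10 * 2 = 20.
Step 3: Second modify(): n = 20 * 2 = 40.
Step 4: read() returns 40

The answer is 40.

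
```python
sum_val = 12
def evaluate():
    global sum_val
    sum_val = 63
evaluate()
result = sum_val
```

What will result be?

Step 1: sum_val = 12 globally.
Step 2: evaluate() declares global sum_val and sets it to 63.
Step 3: After evaluate(), global sum_val = 63. result = 63

The answer is 63.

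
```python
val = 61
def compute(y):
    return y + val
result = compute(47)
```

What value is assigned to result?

Step 1: val = 61 is defined globally.
Step 2: compute(47) uses parameter y = 47 and looks up val from global scope = 61.
Step 3: result = 47 + 61 = 108

The answer is 108.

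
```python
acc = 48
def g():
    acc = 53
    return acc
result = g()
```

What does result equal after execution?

Step 1: Global acc = 48.
Step 2: g() creates local acc = 53, shadowing the global.
Step 3: Returns local acc = 53. result = 53

The answer is 53.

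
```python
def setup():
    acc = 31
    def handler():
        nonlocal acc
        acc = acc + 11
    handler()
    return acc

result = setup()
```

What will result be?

Step 1: setup() sets acc = 31.
Step 2: handler() uses nonlocal to modify acc in setup's scope: acc = 31 + 11 = 42.
Step 3: setup() returns the modified acc = 42

The answer is 42.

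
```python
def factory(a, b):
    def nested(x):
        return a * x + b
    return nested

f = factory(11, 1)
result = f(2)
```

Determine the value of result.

Step 1: factory(11, 1) captures a = 11, b = 1.
Step 2: f(2) computes 11 * 2 + 1 = 23.
Step 3: result = 23

The answer is 23.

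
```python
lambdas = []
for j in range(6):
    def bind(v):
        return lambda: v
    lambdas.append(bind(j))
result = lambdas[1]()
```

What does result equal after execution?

Step 1: bind(j) creates a new scope capturing v = j at call time.
Step 2: lambdas[1] = bind(1), so its lambda captures v = 1.
Step 3: result = 1 (closure factory fixes late binding)

The answer is 1.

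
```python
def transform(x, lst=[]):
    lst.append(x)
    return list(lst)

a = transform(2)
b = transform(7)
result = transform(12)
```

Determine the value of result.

Step 1: Default list is shared. list() creates copies for return values.
Step 2: Internal list grows: [2] -> [2, 7] -> [2, 7, 12].
Step 3: result = [2, 7, 12]

The answer is [2, 7, 12].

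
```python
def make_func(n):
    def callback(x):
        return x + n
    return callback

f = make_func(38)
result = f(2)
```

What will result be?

Step 1: make_func(38) creates a closure that captures n = 38.
Step 2: f(2) calls the closure with x = 2, returning 2 + 38 = 40.
Step 3: result = 40

The answer is 40.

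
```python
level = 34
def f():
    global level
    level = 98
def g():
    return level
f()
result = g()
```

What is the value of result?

Step 1: level = 34.
Step 2: f() sets global level = 98.
Step 3: g() reads global level = 98. result = 98

The answer is 98.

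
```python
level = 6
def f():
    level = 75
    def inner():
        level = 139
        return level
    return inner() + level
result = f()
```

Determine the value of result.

Step 1: f() has local level = 75. inner() has local level = 139.
Step 2: inner() returns its local level = 139.
Step 3: f() returns 139 + its own level (75) = 214

The answer is 214.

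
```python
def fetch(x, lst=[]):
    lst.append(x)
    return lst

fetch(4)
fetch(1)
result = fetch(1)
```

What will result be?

Step 1: Mutable default argument gotcha! The list [] is created once.
Step 2: Each call appends to the SAME list: [4], [4, 1], [4, 1, 1].
Step 3: result = [4, 1, 1]

The answer is [4, 1, 1].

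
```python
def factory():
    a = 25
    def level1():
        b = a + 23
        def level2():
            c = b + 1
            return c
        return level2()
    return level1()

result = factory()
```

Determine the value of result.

Step 1: a = 25. b = a + 23 = 48.
Step 2: c = b + 1 = 48 + 1 = 49.
Step 3: result = 49

The answer is 49.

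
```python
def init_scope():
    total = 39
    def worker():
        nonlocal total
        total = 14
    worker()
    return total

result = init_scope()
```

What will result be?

Step 1: init_scope() sets total = 39.
Step 2: worker() uses nonlocal to reassign total = 14.
Step 3: result = 14

The answer is 14.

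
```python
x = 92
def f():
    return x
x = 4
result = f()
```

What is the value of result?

Step 1: x is first set to 92, then reassigned to 4.
Step 2: f() is called after the reassignment, so it looks up the current global x = 4.
Step 3: result = 4

The answer is 4.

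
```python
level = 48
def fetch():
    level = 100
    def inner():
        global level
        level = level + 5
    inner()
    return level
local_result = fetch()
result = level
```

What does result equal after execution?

Step 1: Global level = 48. fetch() creates local level = 100.
Step 2: inner() declares global level and adds 5: global level = 48 + 5 = 53.
Step 3: fetch() returns its local level = 100 (unaffected by inner).
Step 4: result = global level = 53

The answer is 53.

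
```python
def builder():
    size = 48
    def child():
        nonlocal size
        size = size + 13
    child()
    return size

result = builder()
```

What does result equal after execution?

Step 1: builder() sets size = 48.
Step 2: child() uses nonlocal to modify size in builder's scope: size = 48 + 13 = 61.
Step 3: builder() returns the modified size = 61

The answer is 61.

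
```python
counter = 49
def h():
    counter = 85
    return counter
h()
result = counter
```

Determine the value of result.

Step 1: counter = 49 globally.
Step 2: h() creates a LOCAL counter = 85 (no global keyword!).
Step 3: The global counter is unchanged. result = 49

The answer is 49.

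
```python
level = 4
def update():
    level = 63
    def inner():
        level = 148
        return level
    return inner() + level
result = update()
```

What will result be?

Step 1: update() has local level = 63. inner() has local level = 148.
Step 2: inner() returns its local level = 148.
Step 3: update() returns 148 + its own level (63) = 211

The answer is 211.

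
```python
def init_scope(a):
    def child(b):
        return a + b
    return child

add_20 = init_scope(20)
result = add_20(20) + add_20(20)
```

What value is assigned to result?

Step 1: add_20 captures a = 20.
Step 2: add_20(20) = 20 + 20 = 40, called twice.
Step 3: result = 40 + 40 = 80

The answer is 80.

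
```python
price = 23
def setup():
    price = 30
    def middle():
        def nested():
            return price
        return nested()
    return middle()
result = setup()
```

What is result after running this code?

Step 1: setup() defines price = 30. middle() and nested() have no local price.
Step 2: nested() checks local (none), enclosing middle() (none), enclosing setup() and finds price = 30.
Step 3: result = 30

The answer is 30.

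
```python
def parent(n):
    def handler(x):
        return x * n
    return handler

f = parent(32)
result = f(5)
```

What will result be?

Step 1: parent(32) creates a closure capturing n = 32.
Step 2: f(5) computes 5 * 32 = 160.
Step 3: result = 160

The answer is 160.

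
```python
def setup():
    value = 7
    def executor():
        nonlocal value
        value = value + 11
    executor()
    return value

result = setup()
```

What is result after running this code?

Step 1: setup() sets value = 7.
Step 2: executor() uses nonlocal to modify value in setup's scope: value = 7 + 11 = 18.
Step 3: setup() returns the modified value = 18

The answer is 18.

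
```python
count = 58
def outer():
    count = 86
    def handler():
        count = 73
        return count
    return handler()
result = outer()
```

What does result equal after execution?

Step 1: Three scopes define count: global (58), outer (86), handler (73).
Step 2: handler() has its own local count = 73, which shadows both enclosing and global.
Step 3: result = 73 (local wins in LEGB)

The answer is 73.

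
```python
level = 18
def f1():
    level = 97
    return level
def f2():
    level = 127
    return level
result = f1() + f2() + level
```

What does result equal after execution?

Step 1: Each function shadows global level with its own local.
Step 2: f1() returns 97, f2() returns 127.
Step 3: Global level = 18 is unchanged. result = 97 + 127 + 18 = 242

The answer is 242.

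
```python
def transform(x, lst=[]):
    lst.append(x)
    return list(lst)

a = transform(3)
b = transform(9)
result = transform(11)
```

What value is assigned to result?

Step 1: Default list is shared. list() creates copies for return values.
Step 2: Internal list grows: [3] -> [3, 9] -> [3, 9, 11].
Step 3: result = [3, 9, 11]

The answer is [3, 9, 11].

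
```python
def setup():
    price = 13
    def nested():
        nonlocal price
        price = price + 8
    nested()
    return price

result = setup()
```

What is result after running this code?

Step 1: setup() sets price = 13.
Step 2: nested() uses nonlocal to modify price in setup's scope: price = 13 + 8 = 21.
Step 3: setup() returns the modified price = 21

The answer is 21.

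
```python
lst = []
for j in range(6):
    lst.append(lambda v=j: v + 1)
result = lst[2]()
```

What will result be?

Step 1: Default argument v=j captures j's value at definition time.
Step 2: lst[2] was defined when j = 2, so v defaults to 2.
Step 3: result = 2 + 1 = 3 (default arg fixes the late binding issue)

The answer is 3.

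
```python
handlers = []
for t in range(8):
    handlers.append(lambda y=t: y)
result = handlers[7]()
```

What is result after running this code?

Step 1: Default argument y=t captures t's value at each iteration.
Step 2: handlers[7] captured y = 7 when t was 7.
Step 3: result = 7

The answer is 7.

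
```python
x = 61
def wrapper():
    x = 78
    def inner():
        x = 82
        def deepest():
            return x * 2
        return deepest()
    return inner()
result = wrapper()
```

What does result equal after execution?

Step 1: deepest() looks up x through LEGB: not local, finds x = 82 in enclosing inner().
Step 2: Returns 82 * 2 = 164.
Step 3: result = 164

The answer is 164.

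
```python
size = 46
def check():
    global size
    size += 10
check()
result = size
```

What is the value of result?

Step 1: size = 46 globally.
Step 2: check() modifies global size: size += 10 = 56.
Step 3: result = 56

The answer is 56.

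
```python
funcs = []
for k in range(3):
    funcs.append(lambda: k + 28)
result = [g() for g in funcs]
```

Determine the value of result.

Step 1: All lambdas capture k by reference. After the loop, k = 2.
Step 2: Each call returns 2 + 28 = 30.
Step 3: result = [30, 30, 30]

The answer is [30, 30, 30].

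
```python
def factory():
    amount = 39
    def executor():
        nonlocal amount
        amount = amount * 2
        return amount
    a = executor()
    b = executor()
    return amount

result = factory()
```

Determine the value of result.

Step 1: amount starts at 39.
Step 2: First executor(): amount = 39 * 2 = 78.
Step 3: Second executor(): amount = 78 * 2 = 156.
Step 4: result = 156

The answer is 156.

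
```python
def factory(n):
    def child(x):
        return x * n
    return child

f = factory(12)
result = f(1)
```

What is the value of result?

Step 1: factory(12) creates a closure capturing n = 12.
Step 2: f(1) computes 1 * 12 = 12.
Step 3: result = 12

The answer is 12.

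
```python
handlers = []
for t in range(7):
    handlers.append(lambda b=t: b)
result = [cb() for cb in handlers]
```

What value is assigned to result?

Step 1: Default arg b=t captures t at each iteration.
Step 2: Each lambda has its own default: 0, 1, ..., 6.
Step 3: result = [0, 1, 2, 3, 4, 5, 6]

The answer is [0, 1, 2, 3, 4, 5, 6].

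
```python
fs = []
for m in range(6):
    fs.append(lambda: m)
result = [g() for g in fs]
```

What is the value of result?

Step 1: All 6 lambdas share the same variable m.
Step 2: After the loop, m = 5.
Step 3: Each call returns 5. result = [5, 5, 5, 5, 5, 5]

The answer is [5, 5, 5, 5, 5, 5].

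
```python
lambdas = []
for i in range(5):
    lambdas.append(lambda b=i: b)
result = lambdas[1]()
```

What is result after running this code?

Step 1: Default argument b=i captures i's value at each iteration.
Step 2: lambdas[1] captured b = 1 when i was 1.
Step 3: result = 1

The answer is 1.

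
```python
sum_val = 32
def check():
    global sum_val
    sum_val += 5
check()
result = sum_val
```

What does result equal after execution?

Step 1: sum_val = 32 globally.
Step 2: check() modifies global sum_val: sum_val += 5 = 37.
Step 3: result = 37

The answer is 37.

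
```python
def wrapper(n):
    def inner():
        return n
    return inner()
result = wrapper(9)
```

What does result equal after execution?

Step 1: wrapper(9) binds parameter n = 9.
Step 2: inner() looks up n in enclosing scope and finds the parameter n = 9.
Step 3: result = 9

The answer is 9.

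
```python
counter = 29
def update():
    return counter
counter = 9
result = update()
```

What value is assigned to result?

Step 1: counter is first set to 29, then reassigned to 9.
Step 2: update() is called after the reassignment, so it looks up the current global counter = 9.
Step 3: result = 9

The answer is 9.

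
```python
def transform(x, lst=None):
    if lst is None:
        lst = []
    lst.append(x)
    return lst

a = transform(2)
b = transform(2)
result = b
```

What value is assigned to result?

Step 1: None default with guard creates a NEW list each call.
Step 2: a = [2] (fresh list). b = [2] (another fresh list).
Step 3: result = [2] (this is the fix for mutable default)

The answer is [2].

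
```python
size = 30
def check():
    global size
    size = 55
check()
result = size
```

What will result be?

Step 1: size = 30 globally.
Step 2: check() declares global size and sets it to 55.
Step 3: After check(), global size = 55. result = 55

The answer is 55.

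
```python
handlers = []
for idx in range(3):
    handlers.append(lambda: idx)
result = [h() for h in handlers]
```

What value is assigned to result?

Step 1: All 3 lambdas share the same variable idx.
Step 2: After the loop, idx = 2.
Step 3: Each call returns 2. result = [2, 2, 2]

The answer is [2, 2, 2].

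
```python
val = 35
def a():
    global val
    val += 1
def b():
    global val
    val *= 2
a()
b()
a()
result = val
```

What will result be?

Step 1: val = 35.
Step 2: a(): val = 35 + 1 = 36.
Step 3: b(): val = 36 * 2 = 72.
Step 4: a(): val = 72 + 1 = 73

The answer is 73.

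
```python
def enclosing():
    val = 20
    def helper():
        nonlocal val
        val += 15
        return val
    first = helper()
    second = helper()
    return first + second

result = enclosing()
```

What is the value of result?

Step 1: val starts at 20.
Step 2: First call: val = 20 + 15 = 35, returns 35.
Step 3: Second call: val = 35 + 15 = 50, returns 50.
Step 4: result = 35 + 50 = 85

The answer is 85.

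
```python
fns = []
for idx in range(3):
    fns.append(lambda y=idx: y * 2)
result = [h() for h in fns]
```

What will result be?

Step 1: Default arg y=idx captures idx at each iteration.
Step 2: fns[k] has y defaulting to k, returns k * 2.
Step 3: result = [0, 2, 4]

The answer is [0, 2, 4].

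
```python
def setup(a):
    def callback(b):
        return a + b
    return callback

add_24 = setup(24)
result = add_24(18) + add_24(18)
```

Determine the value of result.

Step 1: add_24 captures a = 24.
Step 2: add_24(18) = 24 + 18 = 42, called twice.
Step 3: result = 42 + 42 = 84

The answer is 84.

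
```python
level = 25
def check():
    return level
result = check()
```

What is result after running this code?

Step 1: level = 25 is defined in the global scope.
Step 2: check() looks up level. No local level exists, so Python checks the global scope via LEGB rule and finds level = 25.
Step 3: result = 25

The answer is 25.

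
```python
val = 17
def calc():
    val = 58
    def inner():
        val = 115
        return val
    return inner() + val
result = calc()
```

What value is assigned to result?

Step 1: calc() has local val = 58. inner() has local val = 115.
Step 2: inner() returns its local val = 115.
Step 3: calc() returns 115 + its own val (58) = 173

The answer is 173.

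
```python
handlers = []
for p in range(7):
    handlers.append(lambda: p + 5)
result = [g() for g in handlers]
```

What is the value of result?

Step 1: All lambdas capture p by reference. After the loop, p = 6.
Step 2: Each call returns 6 + 5 = 11.
Step 3: result = [11, 11, 11, 11, 11, 11, 11]

The answer is [11, 11, 11, 11, 11, 11, 11].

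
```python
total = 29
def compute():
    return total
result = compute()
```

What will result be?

Step 1: total = 29 is defined in the global scope.
Step 2: compute() looks up total. No local total exists, so Python checks the global scope via LEGB rule and finds total = 29.
Step 3: result = 29

The answer is 29.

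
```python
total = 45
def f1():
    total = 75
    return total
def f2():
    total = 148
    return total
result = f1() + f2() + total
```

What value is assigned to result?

Step 1: Each function shadows global total with its own local.
Step 2: f1() returns 75, f2() returns 148.
Step 3: Global total = 45 is unchanged. result = 75 + 148 + 45 = 268

The answer is 268.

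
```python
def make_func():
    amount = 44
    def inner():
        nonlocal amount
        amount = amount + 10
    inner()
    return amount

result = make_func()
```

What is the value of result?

Step 1: make_func() sets amount = 44.
Step 2: inner() uses nonlocal to modify amount in make_func's scope: amount = 44 + 10 = 54.
Step 3: make_func() returns the modified amount = 54

The answer is 54.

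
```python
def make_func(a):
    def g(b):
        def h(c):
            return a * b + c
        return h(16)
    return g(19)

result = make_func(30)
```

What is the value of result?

Step 1: a = 30, b = 19, c = 16.
Step 2: h() computes a * b + c = 30 * 19 + 16 = 586.
Step 3: result = 586

The answer is 586.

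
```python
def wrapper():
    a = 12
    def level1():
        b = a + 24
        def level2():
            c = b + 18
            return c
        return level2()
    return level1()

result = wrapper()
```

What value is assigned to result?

Step 1: a = 12. b = a + 24 = 36.
Step 2: c = b + 18 = 36 + 18 = 54.
Step 3: result = 54

The answer is 54.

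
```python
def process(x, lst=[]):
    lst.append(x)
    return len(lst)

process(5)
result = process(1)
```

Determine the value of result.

Step 1: Mutable default list persists between calls.
Step 2: First call: lst = [5], len = 1. Second call: lst = [5, 1], len = 2.
Step 3: result = 2

The answer is 2.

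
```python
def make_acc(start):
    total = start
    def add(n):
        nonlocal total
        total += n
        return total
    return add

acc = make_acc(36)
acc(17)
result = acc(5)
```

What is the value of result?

Step 1: make_acc(36) creates closure with total = 36.
Step 2: First acc(17): total = 36 + 17 = 53.
Step 3: Second acc(5): total = 53 + 5 = 58. result = 58

The answer is 58.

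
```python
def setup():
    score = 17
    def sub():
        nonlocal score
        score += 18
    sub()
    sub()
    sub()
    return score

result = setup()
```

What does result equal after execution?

Step 1: score starts at 17.
Step 2: sub() is called 3 times, each adding 18.
Step 3: score = 17 + 18 * 3 = 71

The answer is 71.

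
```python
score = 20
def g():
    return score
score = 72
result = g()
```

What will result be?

Step 1: score is first set to 20, then reassigned to 72.
Step 2: g() is called after the reassignment, so it looks up the current global score = 72.
Step 3: result = 72

The answer is 72.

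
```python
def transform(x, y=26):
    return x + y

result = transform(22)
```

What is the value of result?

Step 1: transform(22) uses default y = 26.
Step 2: Returns 22 + 26 = 48.
Step 3: result = 48

The answer is 48.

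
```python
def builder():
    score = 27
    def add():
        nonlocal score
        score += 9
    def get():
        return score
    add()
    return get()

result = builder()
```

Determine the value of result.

Step 1: score = 27. add() modifies it via nonlocal, get() reads it.
Step 2: add() makes score = 27 + 9 = 36.
Step 3: get() returns 36. result = 36

The answer is 36.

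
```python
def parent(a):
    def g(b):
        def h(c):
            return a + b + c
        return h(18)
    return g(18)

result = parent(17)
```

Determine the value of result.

Step 1: a = 17, b = 18, c = 18 across three nested scopes.
Step 2: h() accesses all three via LEGB rule.
Step 3: result = 17 + 18 + 18 = 53

The answer is 53.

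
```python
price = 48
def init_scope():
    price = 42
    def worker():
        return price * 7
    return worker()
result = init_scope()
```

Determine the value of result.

Step 1: init_scope() shadows global price with price = 42.
Step 2: worker() finds price = 42 in enclosing scope, computes 42 * 7 = 294.
Step 3: result = 294

The answer is 294.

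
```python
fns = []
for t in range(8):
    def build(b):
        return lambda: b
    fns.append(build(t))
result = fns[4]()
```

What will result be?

Step 1: build(t) creates a new scope capturing b = t at call time.
Step 2: fns[4] = build(4), so its lambda captures b = 4.
Step 3: result = 4 (closure factory fixes late binding)

The answer is 4.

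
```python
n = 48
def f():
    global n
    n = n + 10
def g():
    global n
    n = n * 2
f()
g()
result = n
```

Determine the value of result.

Step 1: n = 48.
Step 2: f() adds 10: n = 48 + 10 = 58.
Step 3: g() doubles: n = 58 * 2 = 116.
Step 4: result = 116

The answer is 116.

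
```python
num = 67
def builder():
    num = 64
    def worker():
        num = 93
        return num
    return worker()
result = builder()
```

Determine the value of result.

Step 1: Three scopes define num: global (67), builder (64), worker (93).
Step 2: worker() has its own local num = 93, which shadows both enclosing and global.
Step 3: result = 93 (local wins in LEGB)

The answer is 93.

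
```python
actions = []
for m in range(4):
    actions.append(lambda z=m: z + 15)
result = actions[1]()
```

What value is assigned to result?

Step 1: Default argument z=m captures m's value at definition time.
Step 2: actions[1] was defined when m = 1, so z defaults to 1.
Step 3: result = 1 + 15 = 16 (default arg fixes the late binding issue)

The answer is 16.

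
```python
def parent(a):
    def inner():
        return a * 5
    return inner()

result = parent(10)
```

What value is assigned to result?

Step 1: parent(10) binds parameter a = 10.
Step 2: inner() accesses a = 10 from enclosing scope.
Step 3: result = 10 * 5 = 50

The answer is 50.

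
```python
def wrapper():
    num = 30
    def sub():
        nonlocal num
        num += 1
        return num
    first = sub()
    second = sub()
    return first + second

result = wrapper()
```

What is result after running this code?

Step 1: num starts at 30.
Step 2: First call: num = 30 + 1 = 31, returns 31.
Step 3: Second call: num = 31 + 1 = 32, returns 32.
Step 4: result = 31 + 32 = 63

The answer is 63.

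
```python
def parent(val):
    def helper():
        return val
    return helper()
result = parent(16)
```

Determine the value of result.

Step 1: parent(16) binds parameter val = 16.
Step 2: helper() looks up val in enclosing scope and finds the parameter val = 16.
Step 3: result = 16

The answer is 16.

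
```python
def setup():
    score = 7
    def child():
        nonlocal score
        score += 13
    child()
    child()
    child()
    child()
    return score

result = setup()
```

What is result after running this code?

Step 1: score starts at 7.
Step 2: child() is called 4 times, each adding 13.
Step 3: score = 7 + 13 * 4 = 59

The answer is 59.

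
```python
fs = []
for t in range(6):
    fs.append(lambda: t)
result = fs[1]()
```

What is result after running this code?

Step 1: The loop creates 6 lambdas, all referencing the same variable t.
Step 2: After the loop, t = 5 (final value).
Step 3: fs[1]() looks up t at call time and finds 5. This is the late binding gotcha. result = 5

The answer is 5.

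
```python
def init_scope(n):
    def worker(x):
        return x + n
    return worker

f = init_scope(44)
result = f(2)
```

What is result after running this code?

Step 1: init_scope(44) creates a closure that captures n = 44.
Step 2: f(2) calls the closure with x = 2, returning 2 + 44 = 46.
Step 3: result = 46

The answer is 46.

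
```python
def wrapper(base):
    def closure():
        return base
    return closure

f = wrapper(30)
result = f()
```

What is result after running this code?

Step 1: wrapper(30) creates closure capturing base = 30.
Step 2: f() returns the captured base = 30.
Step 3: result = 30

The answer is 30.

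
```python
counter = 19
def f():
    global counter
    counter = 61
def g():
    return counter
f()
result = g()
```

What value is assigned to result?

Step 1: counter = 19.
Step 2: f() sets global counter = 61.
Step 3: g() reads global counter = 61. result = 61

The answer is 61.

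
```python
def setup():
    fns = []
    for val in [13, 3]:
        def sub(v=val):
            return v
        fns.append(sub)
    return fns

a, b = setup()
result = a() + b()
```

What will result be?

Step 1: Default argument v=val captures val at each iteration.
Step 2: a() returns 13 (captured at first iteration), b() returns 3 (captured at second).
Step 3: result = 13 + 3 = 16

The answer is 16.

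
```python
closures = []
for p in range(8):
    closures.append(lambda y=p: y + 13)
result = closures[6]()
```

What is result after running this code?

Step 1: Default argument y=p captures p's value at definition time.
Step 2: closures[6] was defined when p = 6, so y defaults to 6.
Step 3: result = 6 + 13 = 19 (default arg fixes the late binding issue)

The answer is 19.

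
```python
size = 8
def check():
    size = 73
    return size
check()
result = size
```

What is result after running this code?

Step 1: Global size = 8.
Step 2: check() creates local size = 73 (shadow, not modification).
Step 3: After check() returns, global size is unchanged. result = 8

The answer is 8.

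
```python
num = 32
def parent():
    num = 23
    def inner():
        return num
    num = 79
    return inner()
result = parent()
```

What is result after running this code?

Step 1: parent() sets num = 23, then later num = 79.
Step 2: inner() is called after num is reassigned to 79. Closures capture variables by reference, not by value.
Step 3: result = 79

The answer is 79.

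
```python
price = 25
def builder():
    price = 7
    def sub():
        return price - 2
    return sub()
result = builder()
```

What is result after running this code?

Step 1: builder() shadows global price with price = 7.
Step 2: sub() finds price = 7 in enclosing scope, computes 7 - 2 = 5.
Step 3: result = 5

The answer is 5.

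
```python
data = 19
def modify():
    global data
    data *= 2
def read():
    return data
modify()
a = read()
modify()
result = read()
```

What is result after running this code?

Step 1: data = 19.
Step 2: First modify(): data = 19 * 2 = 38.
Step 3: Second modify(): data = 38 * 2 = 76.
Step 4: read() returns 76

The answer is 76.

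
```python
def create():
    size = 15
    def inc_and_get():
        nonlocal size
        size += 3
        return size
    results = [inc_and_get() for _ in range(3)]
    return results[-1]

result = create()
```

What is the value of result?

Step 1: size = 15.
Step 2: Three calls to inc_and_get(), each adding 3.
Step 3: Last value = 15 + 3 * 3 = 24

The answer is 24.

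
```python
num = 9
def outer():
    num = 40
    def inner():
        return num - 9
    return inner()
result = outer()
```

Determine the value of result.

Step 1: outer() shadows global num with num = 40.
Step 2: inner() finds num = 40 in enclosing scope, computes 40 - 9 = 31.
Step 3: result = 31

The answer is 31.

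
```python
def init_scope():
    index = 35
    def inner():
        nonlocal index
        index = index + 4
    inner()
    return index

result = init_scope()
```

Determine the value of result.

Step 1: init_scope() sets index = 35.
Step 2: inner() uses nonlocal to modify index in init_scope's scope: index = 35 + 4 = 39.
Step 3: init_scope() returns the modified index = 39

The answer is 39.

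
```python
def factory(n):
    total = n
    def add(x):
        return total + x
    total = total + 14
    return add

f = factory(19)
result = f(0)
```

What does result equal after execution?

Step 1: factory(19) sets total = 19, then total = 19 + 14 = 33.
Step 2: Closures capture by reference, so add sees total = 33.
Step 3: f(0) returns 33 + 0 = 33

The answer is 33.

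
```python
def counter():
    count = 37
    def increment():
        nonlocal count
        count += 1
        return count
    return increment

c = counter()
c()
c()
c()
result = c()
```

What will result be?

Step 1: counter() creates closure with count = 37.
Step 2: Each c() call increments count via nonlocal. After 4 calls: 37 + 4 = 41.
Step 3: result = 41

The answer is 41.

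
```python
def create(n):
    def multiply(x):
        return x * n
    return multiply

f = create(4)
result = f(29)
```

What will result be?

Step 1: create(4) returns multiply closure with n = 4.
Step 2: f(29) computes 29 * 4 = 116.
Step 3: result = 116

The answer is 116.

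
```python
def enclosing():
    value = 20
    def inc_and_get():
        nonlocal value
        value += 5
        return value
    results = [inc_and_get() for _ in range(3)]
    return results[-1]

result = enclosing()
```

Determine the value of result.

Step 1: value = 20.
Step 2: Three calls to inc_and_get(), each adding 5.
Step 3: Last value = 20 + 5 * 3 = 35

The answer is 35.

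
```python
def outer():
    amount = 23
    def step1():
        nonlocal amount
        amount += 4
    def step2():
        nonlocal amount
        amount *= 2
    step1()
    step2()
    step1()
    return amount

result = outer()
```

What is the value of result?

Step 1: amount = 23.
Step 2: step1(): amount = 23 + 4 = 27.
Step 3: step2(): amount = 27 * 2 = 54.
Step 4: step1(): amount = 54 + 4 = 58. result = 58

The answer is 58.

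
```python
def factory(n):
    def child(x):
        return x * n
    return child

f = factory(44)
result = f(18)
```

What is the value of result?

Step 1: factory(44) creates a closure capturing n = 44.
Step 2: f(18) computes 18 * 44 = 792.
Step 3: result = 792

The answer is 792.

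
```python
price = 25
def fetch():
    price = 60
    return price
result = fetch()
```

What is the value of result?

Step 1: Global price = 25.
Step 2: fetch() creates local price = 60, shadowing the global.
Step 3: Returns local price = 60. result = 60

The answer is 60.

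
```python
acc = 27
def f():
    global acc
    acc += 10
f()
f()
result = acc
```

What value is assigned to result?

Step 1: acc = 27.
Step 2: First f(): acc = 27 + 10 = 37.
Step 3: Second f(): acc = 37 + 10 = 47. result = 47

The answer is 47.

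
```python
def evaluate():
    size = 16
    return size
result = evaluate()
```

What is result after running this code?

Step 1: evaluate() defines size = 16 in its local scope.
Step 2: return size finds the local variable size = 16.
Step 3: result = 16

The answer is 16.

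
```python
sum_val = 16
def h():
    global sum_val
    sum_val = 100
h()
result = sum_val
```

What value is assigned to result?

Step 1: sum_val = 16 globally.
Step 2: h() declares global sum_val and sets it to 100.
Step 3: After h(), global sum_val = 100. result = 100

The answer is 100.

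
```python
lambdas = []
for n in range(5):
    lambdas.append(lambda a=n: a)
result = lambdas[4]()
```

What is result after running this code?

Step 1: Default argument a=n captures n's value at each iteration.
Step 2: lambdas[4] captured a = 4 when n was 4.
Step 3: result = 4

The answer is 4.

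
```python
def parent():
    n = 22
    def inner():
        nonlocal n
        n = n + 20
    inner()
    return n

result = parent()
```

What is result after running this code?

Step 1: parent() sets n = 22.
Step 2: inner() uses nonlocal to modify n in parent's scope: n = 22 + 20 = 42.
Step 3: parent() returns the modified n = 42

The answer is 42.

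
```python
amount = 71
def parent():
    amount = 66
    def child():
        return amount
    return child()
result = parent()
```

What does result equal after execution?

Step 1: amount = 71 globally, but parent() defines amount = 66 locally.
Step 2: child() looks up amount. Not in local scope, so checks enclosing scope (parent) and finds amount = 66.
Step 3: result = 66

The answer is 66.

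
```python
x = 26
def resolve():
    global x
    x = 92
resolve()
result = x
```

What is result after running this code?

Step 1: x = 26 globally.
Step 2: resolve() declares global x and sets it to 92.
Step 3: After resolve(), global x = 92. result = 92

The answer is 92.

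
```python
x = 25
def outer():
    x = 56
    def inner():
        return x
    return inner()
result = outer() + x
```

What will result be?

Step 1: Global x = 25. outer() shadows with x = 56.
Step 2: inner() returns enclosing x = 56. outer() = 56.
Step 3: result = 56 + global x (25) = 81

The answer is 81.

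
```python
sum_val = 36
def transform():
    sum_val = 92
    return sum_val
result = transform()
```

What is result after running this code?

Step 1: Global sum_val = 36.
Step 2: transform() creates local sum_val = 92, shadowing the global.
Step 3: Returns local sum_val = 92. result = 92

The answer is 92.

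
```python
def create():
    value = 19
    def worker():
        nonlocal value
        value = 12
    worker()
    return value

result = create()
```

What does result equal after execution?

Step 1: create() sets value = 19.
Step 2: worker() uses nonlocal to reassign value = 12.
Step 3: result = 12

The answer is 12.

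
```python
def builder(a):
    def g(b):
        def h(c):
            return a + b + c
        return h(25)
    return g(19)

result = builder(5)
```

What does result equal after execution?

Step 1: a = 5, b = 19, c = 25 across three nested scopes.
Step 2: h() accesses all three via LEGB rule.
Step 3: result = 5 + 19 + 25 = 49

The answer is 49.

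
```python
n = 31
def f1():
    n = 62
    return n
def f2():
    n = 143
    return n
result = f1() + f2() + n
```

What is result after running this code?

Step 1: Each function shadows global n with its own local.
Step 2: f1() returns 62, f2() returns 143.
Step 3: Global n = 31 is unchanged. result = 62 + 143 + 31 = 236

The answer is 236.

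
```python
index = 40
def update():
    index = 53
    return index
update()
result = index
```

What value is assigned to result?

Step 1: index = 40 globally.
Step 2: update() creates a LOCAL index = 53 (no global keyword!).
Step 3: The global index is unchanged. result = 40

The answer is 40.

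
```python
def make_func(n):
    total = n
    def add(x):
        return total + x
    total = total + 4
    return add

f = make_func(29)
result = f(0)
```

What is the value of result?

Step 1: make_func(29) sets total = 29, then total = 29 + 4 = 33.
Step 2: Closures capture by reference, so add sees total = 33.
Step 3: f(0) returns 33 + 0 = 33

The answer is 33.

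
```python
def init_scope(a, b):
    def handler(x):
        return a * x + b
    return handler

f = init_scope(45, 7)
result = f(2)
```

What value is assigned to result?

Step 1: init_scope(45, 7) captures a = 45, b = 7.
Step 2: f(2) computes 45 * 2 + 7 = 97.
Step 3: result = 97

The answer is 97.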